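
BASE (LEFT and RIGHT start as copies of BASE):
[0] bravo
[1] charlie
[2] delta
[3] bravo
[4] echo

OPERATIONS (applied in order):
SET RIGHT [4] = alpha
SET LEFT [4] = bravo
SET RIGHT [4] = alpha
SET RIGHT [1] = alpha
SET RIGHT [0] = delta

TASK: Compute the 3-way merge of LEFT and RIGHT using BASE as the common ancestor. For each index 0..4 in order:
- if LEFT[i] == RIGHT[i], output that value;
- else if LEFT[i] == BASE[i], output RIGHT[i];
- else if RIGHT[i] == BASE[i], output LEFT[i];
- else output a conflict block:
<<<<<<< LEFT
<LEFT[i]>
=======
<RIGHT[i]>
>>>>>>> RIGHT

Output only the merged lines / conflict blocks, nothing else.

Answer: delta
alpha
delta
bravo
<<<<<<< LEFT
bravo
=======
alpha
>>>>>>> RIGHT

Derivation:
Final LEFT:  [bravo, charlie, delta, bravo, bravo]
Final RIGHT: [delta, alpha, delta, bravo, alpha]
i=0: L=bravo=BASE, R=delta -> take RIGHT -> delta
i=1: L=charlie=BASE, R=alpha -> take RIGHT -> alpha
i=2: L=delta R=delta -> agree -> delta
i=3: L=bravo R=bravo -> agree -> bravo
i=4: BASE=echo L=bravo R=alpha all differ -> CONFLICT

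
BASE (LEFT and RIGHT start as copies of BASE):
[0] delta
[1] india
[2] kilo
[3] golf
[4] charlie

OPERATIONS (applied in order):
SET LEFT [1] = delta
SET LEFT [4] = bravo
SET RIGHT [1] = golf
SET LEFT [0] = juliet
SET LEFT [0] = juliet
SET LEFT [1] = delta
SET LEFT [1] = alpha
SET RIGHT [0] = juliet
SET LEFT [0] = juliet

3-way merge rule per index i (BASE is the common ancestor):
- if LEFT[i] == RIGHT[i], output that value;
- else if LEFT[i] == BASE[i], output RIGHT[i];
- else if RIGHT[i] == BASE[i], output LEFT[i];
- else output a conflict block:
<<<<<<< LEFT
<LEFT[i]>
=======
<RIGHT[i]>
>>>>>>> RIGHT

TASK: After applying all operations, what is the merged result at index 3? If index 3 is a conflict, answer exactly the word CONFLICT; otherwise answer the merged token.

Final LEFT:  [juliet, alpha, kilo, golf, bravo]
Final RIGHT: [juliet, golf, kilo, golf, charlie]
i=0: L=juliet R=juliet -> agree -> juliet
i=1: BASE=india L=alpha R=golf all differ -> CONFLICT
i=2: L=kilo R=kilo -> agree -> kilo
i=3: L=golf R=golf -> agree -> golf
i=4: L=bravo, R=charlie=BASE -> take LEFT -> bravo
Index 3 -> golf

Answer: golf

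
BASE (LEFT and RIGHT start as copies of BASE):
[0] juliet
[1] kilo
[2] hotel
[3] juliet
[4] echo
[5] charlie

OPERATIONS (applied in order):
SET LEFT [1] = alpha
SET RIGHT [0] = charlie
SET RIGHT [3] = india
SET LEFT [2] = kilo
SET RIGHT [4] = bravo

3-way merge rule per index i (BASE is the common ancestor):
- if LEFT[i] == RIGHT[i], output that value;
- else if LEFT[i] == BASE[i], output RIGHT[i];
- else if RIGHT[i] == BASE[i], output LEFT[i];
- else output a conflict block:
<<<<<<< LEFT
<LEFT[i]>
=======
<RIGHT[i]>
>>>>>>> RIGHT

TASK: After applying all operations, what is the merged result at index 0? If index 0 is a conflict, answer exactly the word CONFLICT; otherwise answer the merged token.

Final LEFT:  [juliet, alpha, kilo, juliet, echo, charlie]
Final RIGHT: [charlie, kilo, hotel, india, bravo, charlie]
i=0: L=juliet=BASE, R=charlie -> take RIGHT -> charlie
i=1: L=alpha, R=kilo=BASE -> take LEFT -> alpha
i=2: L=kilo, R=hotel=BASE -> take LEFT -> kilo
i=3: L=juliet=BASE, R=india -> take RIGHT -> india
i=4: L=echo=BASE, R=bravo -> take RIGHT -> bravo
i=5: L=charlie R=charlie -> agree -> charlie
Index 0 -> charlie

Answer: charlie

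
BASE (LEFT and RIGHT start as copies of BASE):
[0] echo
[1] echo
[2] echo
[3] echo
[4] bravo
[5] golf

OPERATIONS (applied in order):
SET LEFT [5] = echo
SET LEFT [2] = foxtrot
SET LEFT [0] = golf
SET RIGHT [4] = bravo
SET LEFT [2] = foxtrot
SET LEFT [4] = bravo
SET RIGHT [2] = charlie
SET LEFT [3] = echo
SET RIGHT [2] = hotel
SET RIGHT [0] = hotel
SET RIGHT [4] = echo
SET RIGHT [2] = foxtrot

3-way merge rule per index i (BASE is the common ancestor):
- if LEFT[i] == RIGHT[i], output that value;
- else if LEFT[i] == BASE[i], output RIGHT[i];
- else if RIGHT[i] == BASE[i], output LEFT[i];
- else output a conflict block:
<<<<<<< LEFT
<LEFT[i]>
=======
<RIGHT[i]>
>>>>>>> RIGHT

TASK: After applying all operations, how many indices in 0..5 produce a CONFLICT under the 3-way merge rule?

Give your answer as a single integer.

Answer: 1

Derivation:
Final LEFT:  [golf, echo, foxtrot, echo, bravo, echo]
Final RIGHT: [hotel, echo, foxtrot, echo, echo, golf]
i=0: BASE=echo L=golf R=hotel all differ -> CONFLICT
i=1: L=echo R=echo -> agree -> echo
i=2: L=foxtrot R=foxtrot -> agree -> foxtrot
i=3: L=echo R=echo -> agree -> echo
i=4: L=bravo=BASE, R=echo -> take RIGHT -> echo
i=5: L=echo, R=golf=BASE -> take LEFT -> echo
Conflict count: 1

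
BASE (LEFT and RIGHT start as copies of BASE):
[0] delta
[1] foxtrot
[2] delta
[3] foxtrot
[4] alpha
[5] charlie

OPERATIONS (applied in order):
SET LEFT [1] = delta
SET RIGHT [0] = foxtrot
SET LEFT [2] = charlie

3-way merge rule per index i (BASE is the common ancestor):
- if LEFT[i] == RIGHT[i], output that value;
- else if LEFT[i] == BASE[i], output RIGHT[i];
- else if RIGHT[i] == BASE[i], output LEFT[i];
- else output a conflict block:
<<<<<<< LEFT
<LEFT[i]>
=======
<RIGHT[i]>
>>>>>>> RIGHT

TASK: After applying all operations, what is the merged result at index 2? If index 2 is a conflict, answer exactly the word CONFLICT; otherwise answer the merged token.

Final LEFT:  [delta, delta, charlie, foxtrot, alpha, charlie]
Final RIGHT: [foxtrot, foxtrot, delta, foxtrot, alpha, charlie]
i=0: L=delta=BASE, R=foxtrot -> take RIGHT -> foxtrot
i=1: L=delta, R=foxtrot=BASE -> take LEFT -> delta
i=2: L=charlie, R=delta=BASE -> take LEFT -> charlie
i=3: L=foxtrot R=foxtrot -> agree -> foxtrot
i=4: L=alpha R=alpha -> agree -> alpha
i=5: L=charlie R=charlie -> agree -> charlie
Index 2 -> charlie

Answer: charlie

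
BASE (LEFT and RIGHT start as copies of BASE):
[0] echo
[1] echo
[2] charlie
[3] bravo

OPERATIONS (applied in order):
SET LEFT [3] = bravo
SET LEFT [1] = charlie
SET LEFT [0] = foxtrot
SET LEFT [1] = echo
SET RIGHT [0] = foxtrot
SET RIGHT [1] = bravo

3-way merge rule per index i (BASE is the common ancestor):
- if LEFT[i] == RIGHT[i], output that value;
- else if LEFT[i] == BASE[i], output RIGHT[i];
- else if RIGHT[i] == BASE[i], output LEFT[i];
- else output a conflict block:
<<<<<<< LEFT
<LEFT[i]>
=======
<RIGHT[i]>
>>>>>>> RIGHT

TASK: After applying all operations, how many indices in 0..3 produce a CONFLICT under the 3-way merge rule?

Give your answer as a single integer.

Final LEFT:  [foxtrot, echo, charlie, bravo]
Final RIGHT: [foxtrot, bravo, charlie, bravo]
i=0: L=foxtrot R=foxtrot -> agree -> foxtrot
i=1: L=echo=BASE, R=bravo -> take RIGHT -> bravo
i=2: L=charlie R=charlie -> agree -> charlie
i=3: L=bravo R=bravo -> agree -> bravo
Conflict count: 0

Answer: 0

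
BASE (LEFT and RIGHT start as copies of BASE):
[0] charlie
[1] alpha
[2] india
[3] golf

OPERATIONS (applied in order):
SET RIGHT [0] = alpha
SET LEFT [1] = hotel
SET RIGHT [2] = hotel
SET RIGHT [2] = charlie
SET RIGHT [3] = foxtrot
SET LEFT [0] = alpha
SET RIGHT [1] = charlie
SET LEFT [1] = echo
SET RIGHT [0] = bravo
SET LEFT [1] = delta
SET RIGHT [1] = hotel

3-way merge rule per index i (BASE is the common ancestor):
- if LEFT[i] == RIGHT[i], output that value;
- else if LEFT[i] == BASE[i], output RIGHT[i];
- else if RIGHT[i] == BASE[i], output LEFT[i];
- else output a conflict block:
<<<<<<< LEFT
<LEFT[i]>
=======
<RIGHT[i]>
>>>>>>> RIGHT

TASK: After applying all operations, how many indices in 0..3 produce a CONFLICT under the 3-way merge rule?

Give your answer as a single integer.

Final LEFT:  [alpha, delta, india, golf]
Final RIGHT: [bravo, hotel, charlie, foxtrot]
i=0: BASE=charlie L=alpha R=bravo all differ -> CONFLICT
i=1: BASE=alpha L=delta R=hotel all differ -> CONFLICT
i=2: L=india=BASE, R=charlie -> take RIGHT -> charlie
i=3: L=golf=BASE, R=foxtrot -> take RIGHT -> foxtrot
Conflict count: 2

Answer: 2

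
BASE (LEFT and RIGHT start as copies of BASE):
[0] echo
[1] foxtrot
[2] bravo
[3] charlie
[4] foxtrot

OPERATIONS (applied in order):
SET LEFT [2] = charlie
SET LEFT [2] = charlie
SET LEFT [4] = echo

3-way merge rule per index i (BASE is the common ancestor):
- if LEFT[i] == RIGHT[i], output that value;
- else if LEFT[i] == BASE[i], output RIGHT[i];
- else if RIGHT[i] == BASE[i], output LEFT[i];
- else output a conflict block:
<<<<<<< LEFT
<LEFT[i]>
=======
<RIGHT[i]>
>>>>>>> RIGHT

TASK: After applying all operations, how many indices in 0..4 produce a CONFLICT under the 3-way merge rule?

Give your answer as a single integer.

Answer: 0

Derivation:
Final LEFT:  [echo, foxtrot, charlie, charlie, echo]
Final RIGHT: [echo, foxtrot, bravo, charlie, foxtrot]
i=0: L=echo R=echo -> agree -> echo
i=1: L=foxtrot R=foxtrot -> agree -> foxtrot
i=2: L=charlie, R=bravo=BASE -> take LEFT -> charlie
i=3: L=charlie R=charlie -> agree -> charlie
i=4: L=echo, R=foxtrot=BASE -> take LEFT -> echo
Conflict count: 0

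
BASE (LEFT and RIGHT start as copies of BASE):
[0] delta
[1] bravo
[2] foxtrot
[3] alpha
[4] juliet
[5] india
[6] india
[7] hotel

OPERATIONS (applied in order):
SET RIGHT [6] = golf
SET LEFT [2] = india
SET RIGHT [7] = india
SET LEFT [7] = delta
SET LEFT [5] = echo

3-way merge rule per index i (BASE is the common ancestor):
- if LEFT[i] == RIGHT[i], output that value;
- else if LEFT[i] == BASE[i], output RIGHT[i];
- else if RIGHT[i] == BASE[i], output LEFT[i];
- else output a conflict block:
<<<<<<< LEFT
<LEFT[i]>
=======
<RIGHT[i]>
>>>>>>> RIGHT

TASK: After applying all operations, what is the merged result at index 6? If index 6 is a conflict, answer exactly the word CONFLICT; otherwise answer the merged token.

Final LEFT:  [delta, bravo, india, alpha, juliet, echo, india, delta]
Final RIGHT: [delta, bravo, foxtrot, alpha, juliet, india, golf, india]
i=0: L=delta R=delta -> agree -> delta
i=1: L=bravo R=bravo -> agree -> bravo
i=2: L=india, R=foxtrot=BASE -> take LEFT -> india
i=3: L=alpha R=alpha -> agree -> alpha
i=4: L=juliet R=juliet -> agree -> juliet
i=5: L=echo, R=india=BASE -> take LEFT -> echo
i=6: L=india=BASE, R=golf -> take RIGHT -> golf
i=7: BASE=hotel L=delta R=india all differ -> CONFLICT
Index 6 -> golf

Answer: golf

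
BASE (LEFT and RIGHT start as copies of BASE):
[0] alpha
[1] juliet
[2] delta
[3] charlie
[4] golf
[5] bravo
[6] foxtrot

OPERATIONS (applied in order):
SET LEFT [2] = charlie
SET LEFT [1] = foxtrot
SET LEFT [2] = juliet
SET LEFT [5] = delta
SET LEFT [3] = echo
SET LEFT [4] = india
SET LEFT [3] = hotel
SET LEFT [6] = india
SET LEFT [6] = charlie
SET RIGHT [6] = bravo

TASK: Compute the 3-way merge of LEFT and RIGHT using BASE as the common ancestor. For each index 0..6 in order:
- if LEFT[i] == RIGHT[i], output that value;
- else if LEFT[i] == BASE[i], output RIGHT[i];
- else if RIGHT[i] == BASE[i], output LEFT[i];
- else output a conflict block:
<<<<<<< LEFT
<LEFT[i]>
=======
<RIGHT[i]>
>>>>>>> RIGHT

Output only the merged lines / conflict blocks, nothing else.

Final LEFT:  [alpha, foxtrot, juliet, hotel, india, delta, charlie]
Final RIGHT: [alpha, juliet, delta, charlie, golf, bravo, bravo]
i=0: L=alpha R=alpha -> agree -> alpha
i=1: L=foxtrot, R=juliet=BASE -> take LEFT -> foxtrot
i=2: L=juliet, R=delta=BASE -> take LEFT -> juliet
i=3: L=hotel, R=charlie=BASE -> take LEFT -> hotel
i=4: L=india, R=golf=BASE -> take LEFT -> india
i=5: L=delta, R=bravo=BASE -> take LEFT -> delta
i=6: BASE=foxtrot L=charlie R=bravo all differ -> CONFLICT

Answer: alpha
foxtrot
juliet
hotel
india
delta
<<<<<<< LEFT
charlie
=======
bravo
>>>>>>> RIGHT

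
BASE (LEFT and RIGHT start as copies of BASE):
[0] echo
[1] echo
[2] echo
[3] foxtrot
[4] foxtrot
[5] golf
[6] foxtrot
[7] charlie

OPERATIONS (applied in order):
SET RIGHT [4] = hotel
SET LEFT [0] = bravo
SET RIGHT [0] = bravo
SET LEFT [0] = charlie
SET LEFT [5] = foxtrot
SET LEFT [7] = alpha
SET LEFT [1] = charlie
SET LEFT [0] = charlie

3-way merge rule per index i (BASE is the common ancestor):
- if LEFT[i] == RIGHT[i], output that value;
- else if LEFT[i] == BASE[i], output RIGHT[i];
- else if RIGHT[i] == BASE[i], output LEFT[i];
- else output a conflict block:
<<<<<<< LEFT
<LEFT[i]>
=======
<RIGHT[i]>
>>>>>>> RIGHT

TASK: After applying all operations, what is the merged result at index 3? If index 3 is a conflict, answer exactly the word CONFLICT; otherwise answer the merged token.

Answer: foxtrot

Derivation:
Final LEFT:  [charlie, charlie, echo, foxtrot, foxtrot, foxtrot, foxtrot, alpha]
Final RIGHT: [bravo, echo, echo, foxtrot, hotel, golf, foxtrot, charlie]
i=0: BASE=echo L=charlie R=bravo all differ -> CONFLICT
i=1: L=charlie, R=echo=BASE -> take LEFT -> charlie
i=2: L=echo R=echo -> agree -> echo
i=3: L=foxtrot R=foxtrot -> agree -> foxtrot
i=4: L=foxtrot=BASE, R=hotel -> take RIGHT -> hotel
i=5: L=foxtrot, R=golf=BASE -> take LEFT -> foxtrot
i=6: L=foxtrot R=foxtrot -> agree -> foxtrot
i=7: L=alpha, R=charlie=BASE -> take LEFT -> alpha
Index 3 -> foxtrot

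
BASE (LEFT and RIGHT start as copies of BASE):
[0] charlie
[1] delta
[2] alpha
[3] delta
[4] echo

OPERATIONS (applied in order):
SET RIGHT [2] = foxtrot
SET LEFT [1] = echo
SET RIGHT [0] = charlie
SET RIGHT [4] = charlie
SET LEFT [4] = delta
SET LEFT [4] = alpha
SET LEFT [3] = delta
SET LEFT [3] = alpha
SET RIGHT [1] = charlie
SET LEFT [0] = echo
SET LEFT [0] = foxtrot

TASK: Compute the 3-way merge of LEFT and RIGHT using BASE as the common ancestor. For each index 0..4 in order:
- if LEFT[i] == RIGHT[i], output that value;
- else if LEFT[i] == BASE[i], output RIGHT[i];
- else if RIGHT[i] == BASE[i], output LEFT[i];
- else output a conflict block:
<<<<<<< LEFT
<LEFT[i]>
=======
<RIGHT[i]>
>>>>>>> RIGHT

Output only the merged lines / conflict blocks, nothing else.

Final LEFT:  [foxtrot, echo, alpha, alpha, alpha]
Final RIGHT: [charlie, charlie, foxtrot, delta, charlie]
i=0: L=foxtrot, R=charlie=BASE -> take LEFT -> foxtrot
i=1: BASE=delta L=echo R=charlie all differ -> CONFLICT
i=2: L=alpha=BASE, R=foxtrot -> take RIGHT -> foxtrot
i=3: L=alpha, R=delta=BASE -> take LEFT -> alpha
i=4: BASE=echo L=alpha R=charlie all differ -> CONFLICT

Answer: foxtrot
<<<<<<< LEFT
echo
=======
charlie
>>>>>>> RIGHT
foxtrot
alpha
<<<<<<< LEFT
alpha
=======
charlie
>>>>>>> RIGHT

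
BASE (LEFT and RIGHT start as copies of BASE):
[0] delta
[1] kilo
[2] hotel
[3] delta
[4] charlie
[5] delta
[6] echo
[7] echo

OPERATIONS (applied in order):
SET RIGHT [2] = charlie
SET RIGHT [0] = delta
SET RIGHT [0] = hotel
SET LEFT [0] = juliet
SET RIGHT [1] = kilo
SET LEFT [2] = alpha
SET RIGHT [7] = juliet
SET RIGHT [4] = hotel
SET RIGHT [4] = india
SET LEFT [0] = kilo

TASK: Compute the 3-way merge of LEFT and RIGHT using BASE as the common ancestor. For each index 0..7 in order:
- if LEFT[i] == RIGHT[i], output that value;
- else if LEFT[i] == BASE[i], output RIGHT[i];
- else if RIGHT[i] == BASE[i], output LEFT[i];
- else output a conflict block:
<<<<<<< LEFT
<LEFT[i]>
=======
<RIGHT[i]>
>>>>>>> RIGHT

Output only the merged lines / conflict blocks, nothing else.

Final LEFT:  [kilo, kilo, alpha, delta, charlie, delta, echo, echo]
Final RIGHT: [hotel, kilo, charlie, delta, india, delta, echo, juliet]
i=0: BASE=delta L=kilo R=hotel all differ -> CONFLICT
i=1: L=kilo R=kilo -> agree -> kilo
i=2: BASE=hotel L=alpha R=charlie all differ -> CONFLICT
i=3: L=delta R=delta -> agree -> delta
i=4: L=charlie=BASE, R=india -> take RIGHT -> india
i=5: L=delta R=delta -> agree -> delta
i=6: L=echo R=echo -> agree -> echo
i=7: L=echo=BASE, R=juliet -> take RIGHT -> juliet

Answer: <<<<<<< LEFT
kilo
=======
hotel
>>>>>>> RIGHT
kilo
<<<<<<< LEFT
alpha
=======
charlie
>>>>>>> RIGHT
delta
india
delta
echo
juliet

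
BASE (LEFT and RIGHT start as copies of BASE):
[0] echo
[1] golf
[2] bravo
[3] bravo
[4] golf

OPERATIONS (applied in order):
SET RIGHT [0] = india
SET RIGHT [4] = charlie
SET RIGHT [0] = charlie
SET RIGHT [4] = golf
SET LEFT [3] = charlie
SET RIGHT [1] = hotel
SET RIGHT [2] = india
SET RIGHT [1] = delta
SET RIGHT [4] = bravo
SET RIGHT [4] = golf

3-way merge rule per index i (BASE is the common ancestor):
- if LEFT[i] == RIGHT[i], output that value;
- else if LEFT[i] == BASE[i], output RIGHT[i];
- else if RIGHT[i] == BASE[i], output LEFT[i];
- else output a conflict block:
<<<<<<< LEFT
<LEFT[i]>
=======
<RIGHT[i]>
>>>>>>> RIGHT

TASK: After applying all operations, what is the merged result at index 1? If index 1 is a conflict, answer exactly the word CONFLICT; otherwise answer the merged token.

Final LEFT:  [echo, golf, bravo, charlie, golf]
Final RIGHT: [charlie, delta, india, bravo, golf]
i=0: L=echo=BASE, R=charlie -> take RIGHT -> charlie
i=1: L=golf=BASE, R=delta -> take RIGHT -> delta
i=2: L=bravo=BASE, R=india -> take RIGHT -> india
i=3: L=charlie, R=bravo=BASE -> take LEFT -> charlie
i=4: L=golf R=golf -> agree -> golf
Index 1 -> delta

Answer: delta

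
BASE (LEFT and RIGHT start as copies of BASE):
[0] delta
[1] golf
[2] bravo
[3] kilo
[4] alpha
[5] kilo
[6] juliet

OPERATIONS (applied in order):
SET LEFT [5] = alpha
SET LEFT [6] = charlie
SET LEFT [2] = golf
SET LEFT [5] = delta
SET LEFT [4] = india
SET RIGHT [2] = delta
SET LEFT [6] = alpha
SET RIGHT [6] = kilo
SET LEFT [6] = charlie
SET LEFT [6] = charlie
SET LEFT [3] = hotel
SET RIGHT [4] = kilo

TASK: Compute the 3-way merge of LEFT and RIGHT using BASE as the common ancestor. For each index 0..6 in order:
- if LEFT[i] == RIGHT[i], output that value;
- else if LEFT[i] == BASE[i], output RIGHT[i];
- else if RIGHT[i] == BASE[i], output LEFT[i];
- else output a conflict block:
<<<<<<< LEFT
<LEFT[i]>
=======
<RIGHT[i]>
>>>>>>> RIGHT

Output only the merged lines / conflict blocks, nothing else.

Final LEFT:  [delta, golf, golf, hotel, india, delta, charlie]
Final RIGHT: [delta, golf, delta, kilo, kilo, kilo, kilo]
i=0: L=delta R=delta -> agree -> delta
i=1: L=golf R=golf -> agree -> golf
i=2: BASE=bravo L=golf R=delta all differ -> CONFLICT
i=3: L=hotel, R=kilo=BASE -> take LEFT -> hotel
i=4: BASE=alpha L=india R=kilo all differ -> CONFLICT
i=5: L=delta, R=kilo=BASE -> take LEFT -> delta
i=6: BASE=juliet L=charlie R=kilo all differ -> CONFLICT

Answer: delta
golf
<<<<<<< LEFT
golf
=======
delta
>>>>>>> RIGHT
hotel
<<<<<<< LEFT
india
=======
kilo
>>>>>>> RIGHT
delta
<<<<<<< LEFT
charlie
=======
kilo
>>>>>>> RIGHT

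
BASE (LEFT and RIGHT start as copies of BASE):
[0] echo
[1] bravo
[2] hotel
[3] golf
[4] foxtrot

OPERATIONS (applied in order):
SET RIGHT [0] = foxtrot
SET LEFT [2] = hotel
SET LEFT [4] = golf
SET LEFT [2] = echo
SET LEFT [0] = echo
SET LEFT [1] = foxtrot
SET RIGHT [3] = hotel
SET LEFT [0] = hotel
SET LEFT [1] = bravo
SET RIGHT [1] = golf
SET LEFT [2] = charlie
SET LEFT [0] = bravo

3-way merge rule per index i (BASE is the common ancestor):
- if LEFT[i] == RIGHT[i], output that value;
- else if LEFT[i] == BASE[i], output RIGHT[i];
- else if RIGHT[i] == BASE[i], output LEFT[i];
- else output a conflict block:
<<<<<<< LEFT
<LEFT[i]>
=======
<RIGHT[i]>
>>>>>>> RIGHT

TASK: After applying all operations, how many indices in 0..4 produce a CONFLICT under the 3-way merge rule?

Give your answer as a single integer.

Final LEFT:  [bravo, bravo, charlie, golf, golf]
Final RIGHT: [foxtrot, golf, hotel, hotel, foxtrot]
i=0: BASE=echo L=bravo R=foxtrot all differ -> CONFLICT
i=1: L=bravo=BASE, R=golf -> take RIGHT -> golf
i=2: L=charlie, R=hotel=BASE -> take LEFT -> charlie
i=3: L=golf=BASE, R=hotel -> take RIGHT -> hotel
i=4: L=golf, R=foxtrot=BASE -> take LEFT -> golf
Conflict count: 1

Answer: 1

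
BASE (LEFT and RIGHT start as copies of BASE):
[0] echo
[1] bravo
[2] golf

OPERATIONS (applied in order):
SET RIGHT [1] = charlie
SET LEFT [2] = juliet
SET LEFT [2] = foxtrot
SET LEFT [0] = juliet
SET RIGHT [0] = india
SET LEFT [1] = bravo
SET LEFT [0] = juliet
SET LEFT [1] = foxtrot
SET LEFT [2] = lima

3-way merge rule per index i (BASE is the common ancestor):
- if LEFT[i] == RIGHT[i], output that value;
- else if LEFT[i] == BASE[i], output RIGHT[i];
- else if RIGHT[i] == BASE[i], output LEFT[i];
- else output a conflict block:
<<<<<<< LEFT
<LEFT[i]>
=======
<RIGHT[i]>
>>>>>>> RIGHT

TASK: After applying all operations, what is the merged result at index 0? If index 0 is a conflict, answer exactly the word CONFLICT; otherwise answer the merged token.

Final LEFT:  [juliet, foxtrot, lima]
Final RIGHT: [india, charlie, golf]
i=0: BASE=echo L=juliet R=india all differ -> CONFLICT
i=1: BASE=bravo L=foxtrot R=charlie all differ -> CONFLICT
i=2: L=lima, R=golf=BASE -> take LEFT -> lima
Index 0 -> CONFLICT

Answer: CONFLICT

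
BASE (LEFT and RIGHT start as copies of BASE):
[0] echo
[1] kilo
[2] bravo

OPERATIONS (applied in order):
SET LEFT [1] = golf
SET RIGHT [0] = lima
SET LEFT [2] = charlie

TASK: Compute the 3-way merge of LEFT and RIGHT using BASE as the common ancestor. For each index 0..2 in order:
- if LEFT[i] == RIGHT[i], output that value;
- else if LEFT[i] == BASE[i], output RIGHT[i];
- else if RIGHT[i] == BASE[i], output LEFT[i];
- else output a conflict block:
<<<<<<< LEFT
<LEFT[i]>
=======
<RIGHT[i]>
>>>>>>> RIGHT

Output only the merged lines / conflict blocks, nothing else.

Answer: lima
golf
charlie

Derivation:
Final LEFT:  [echo, golf, charlie]
Final RIGHT: [lima, kilo, bravo]
i=0: L=echo=BASE, R=lima -> take RIGHT -> lima
i=1: L=golf, R=kilo=BASE -> take LEFT -> golf
i=2: L=charlie, R=bravo=BASE -> take LEFT -> charlie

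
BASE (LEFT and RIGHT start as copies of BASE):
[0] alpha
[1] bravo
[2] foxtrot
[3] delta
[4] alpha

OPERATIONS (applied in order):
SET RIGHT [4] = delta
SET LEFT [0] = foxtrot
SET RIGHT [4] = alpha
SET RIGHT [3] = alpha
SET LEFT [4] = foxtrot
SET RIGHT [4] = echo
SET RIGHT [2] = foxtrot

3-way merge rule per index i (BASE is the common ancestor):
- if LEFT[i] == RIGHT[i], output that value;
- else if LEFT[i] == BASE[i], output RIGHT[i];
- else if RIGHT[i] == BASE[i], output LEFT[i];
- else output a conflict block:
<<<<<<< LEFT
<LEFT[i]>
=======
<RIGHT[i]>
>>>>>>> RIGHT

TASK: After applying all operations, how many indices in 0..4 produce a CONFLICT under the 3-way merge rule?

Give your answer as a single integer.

Answer: 1

Derivation:
Final LEFT:  [foxtrot, bravo, foxtrot, delta, foxtrot]
Final RIGHT: [alpha, bravo, foxtrot, alpha, echo]
i=0: L=foxtrot, R=alpha=BASE -> take LEFT -> foxtrot
i=1: L=bravo R=bravo -> agree -> bravo
i=2: L=foxtrot R=foxtrot -> agree -> foxtrot
i=3: L=delta=BASE, R=alpha -> take RIGHT -> alpha
i=4: BASE=alpha L=foxtrot R=echo all differ -> CONFLICT
Conflict count: 1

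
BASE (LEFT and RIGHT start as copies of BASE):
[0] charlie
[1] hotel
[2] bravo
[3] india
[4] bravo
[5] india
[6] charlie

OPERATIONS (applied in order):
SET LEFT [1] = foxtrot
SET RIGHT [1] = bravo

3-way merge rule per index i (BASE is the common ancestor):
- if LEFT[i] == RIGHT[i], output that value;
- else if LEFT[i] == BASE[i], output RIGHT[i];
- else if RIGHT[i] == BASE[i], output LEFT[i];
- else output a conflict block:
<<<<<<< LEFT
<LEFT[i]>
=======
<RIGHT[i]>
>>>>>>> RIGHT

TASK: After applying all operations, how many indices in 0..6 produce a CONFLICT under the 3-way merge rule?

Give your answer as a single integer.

Answer: 1

Derivation:
Final LEFT:  [charlie, foxtrot, bravo, india, bravo, india, charlie]
Final RIGHT: [charlie, bravo, bravo, india, bravo, india, charlie]
i=0: L=charlie R=charlie -> agree -> charlie
i=1: BASE=hotel L=foxtrot R=bravo all differ -> CONFLICT
i=2: L=bravo R=bravo -> agree -> bravo
i=3: L=india R=india -> agree -> india
i=4: L=bravo R=bravo -> agree -> bravo
i=5: L=india R=india -> agree -> india
i=6: L=charlie R=charlie -> agree -> charlie
Conflict count: 1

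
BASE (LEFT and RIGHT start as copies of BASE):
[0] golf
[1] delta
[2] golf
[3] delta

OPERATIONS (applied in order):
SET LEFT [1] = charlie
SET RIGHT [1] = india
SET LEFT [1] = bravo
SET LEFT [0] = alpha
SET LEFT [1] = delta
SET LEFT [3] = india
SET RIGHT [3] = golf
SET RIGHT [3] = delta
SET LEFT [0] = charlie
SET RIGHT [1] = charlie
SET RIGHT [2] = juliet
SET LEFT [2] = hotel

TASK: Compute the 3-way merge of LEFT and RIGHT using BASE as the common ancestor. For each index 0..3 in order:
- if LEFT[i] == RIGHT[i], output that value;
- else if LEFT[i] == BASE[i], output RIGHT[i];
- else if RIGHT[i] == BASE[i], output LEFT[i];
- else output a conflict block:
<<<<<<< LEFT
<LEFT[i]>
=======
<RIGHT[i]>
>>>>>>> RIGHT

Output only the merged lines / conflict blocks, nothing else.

Answer: charlie
charlie
<<<<<<< LEFT
hotel
=======
juliet
>>>>>>> RIGHT
india

Derivation:
Final LEFT:  [charlie, delta, hotel, india]
Final RIGHT: [golf, charlie, juliet, delta]
i=0: L=charlie, R=golf=BASE -> take LEFT -> charlie
i=1: L=delta=BASE, R=charlie -> take RIGHT -> charlie
i=2: BASE=golf L=hotel R=juliet all differ -> CONFLICT
i=3: L=india, R=delta=BASE -> take LEFT -> india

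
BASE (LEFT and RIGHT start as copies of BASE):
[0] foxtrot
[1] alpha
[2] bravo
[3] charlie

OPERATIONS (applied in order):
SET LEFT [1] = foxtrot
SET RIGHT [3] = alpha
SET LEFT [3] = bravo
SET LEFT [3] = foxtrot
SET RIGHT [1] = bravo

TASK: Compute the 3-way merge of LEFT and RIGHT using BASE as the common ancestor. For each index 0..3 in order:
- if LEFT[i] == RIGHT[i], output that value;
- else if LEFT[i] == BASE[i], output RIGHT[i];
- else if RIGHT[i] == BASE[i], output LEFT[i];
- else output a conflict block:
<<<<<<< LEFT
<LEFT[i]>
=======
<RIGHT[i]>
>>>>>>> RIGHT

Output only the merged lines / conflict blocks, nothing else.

Final LEFT:  [foxtrot, foxtrot, bravo, foxtrot]
Final RIGHT: [foxtrot, bravo, bravo, alpha]
i=0: L=foxtrot R=foxtrot -> agree -> foxtrot
i=1: BASE=alpha L=foxtrot R=bravo all differ -> CONFLICT
i=2: L=bravo R=bravo -> agree -> bravo
i=3: BASE=charlie L=foxtrot R=alpha all differ -> CONFLICT

Answer: foxtrot
<<<<<<< LEFT
foxtrot
=======
bravo
>>>>>>> RIGHT
bravo
<<<<<<< LEFT
foxtrot
=======
alpha
>>>>>>> RIGHT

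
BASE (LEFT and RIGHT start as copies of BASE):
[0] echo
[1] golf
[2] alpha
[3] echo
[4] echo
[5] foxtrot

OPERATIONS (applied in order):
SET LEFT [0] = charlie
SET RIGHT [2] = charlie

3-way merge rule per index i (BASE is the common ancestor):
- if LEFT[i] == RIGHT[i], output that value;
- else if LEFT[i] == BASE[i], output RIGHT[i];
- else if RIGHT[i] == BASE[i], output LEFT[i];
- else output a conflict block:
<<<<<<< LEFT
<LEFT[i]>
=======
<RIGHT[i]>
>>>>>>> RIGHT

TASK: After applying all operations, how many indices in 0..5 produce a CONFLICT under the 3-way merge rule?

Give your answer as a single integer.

Final LEFT:  [charlie, golf, alpha, echo, echo, foxtrot]
Final RIGHT: [echo, golf, charlie, echo, echo, foxtrot]
i=0: L=charlie, R=echo=BASE -> take LEFT -> charlie
i=1: L=golf R=golf -> agree -> golf
i=2: L=alpha=BASE, R=charlie -> take RIGHT -> charlie
i=3: L=echo R=echo -> agree -> echo
i=4: L=echo R=echo -> agree -> echo
i=5: L=foxtrot R=foxtrot -> agree -> foxtrot
Conflict count: 0

Answer: 0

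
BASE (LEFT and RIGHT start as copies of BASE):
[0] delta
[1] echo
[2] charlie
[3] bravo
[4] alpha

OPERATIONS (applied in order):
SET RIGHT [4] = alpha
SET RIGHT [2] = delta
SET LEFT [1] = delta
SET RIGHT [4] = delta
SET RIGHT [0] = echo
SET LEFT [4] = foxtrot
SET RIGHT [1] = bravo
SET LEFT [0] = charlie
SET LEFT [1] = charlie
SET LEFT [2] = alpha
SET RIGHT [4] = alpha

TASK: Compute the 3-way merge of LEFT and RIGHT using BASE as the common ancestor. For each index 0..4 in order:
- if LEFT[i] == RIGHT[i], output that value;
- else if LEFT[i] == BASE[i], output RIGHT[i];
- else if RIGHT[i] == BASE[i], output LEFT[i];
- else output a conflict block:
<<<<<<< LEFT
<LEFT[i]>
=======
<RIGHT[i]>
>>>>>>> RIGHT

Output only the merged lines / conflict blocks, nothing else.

Answer: <<<<<<< LEFT
charlie
=======
echo
>>>>>>> RIGHT
<<<<<<< LEFT
charlie
=======
bravo
>>>>>>> RIGHT
<<<<<<< LEFT
alpha
=======
delta
>>>>>>> RIGHT
bravo
foxtrot

Derivation:
Final LEFT:  [charlie, charlie, alpha, bravo, foxtrot]
Final RIGHT: [echo, bravo, delta, bravo, alpha]
i=0: BASE=delta L=charlie R=echo all differ -> CONFLICT
i=1: BASE=echo L=charlie R=bravo all differ -> CONFLICT
i=2: BASE=charlie L=alpha R=delta all differ -> CONFLICT
i=3: L=bravo R=bravo -> agree -> bravo
i=4: L=foxtrot, R=alpha=BASE -> take LEFT -> foxtrot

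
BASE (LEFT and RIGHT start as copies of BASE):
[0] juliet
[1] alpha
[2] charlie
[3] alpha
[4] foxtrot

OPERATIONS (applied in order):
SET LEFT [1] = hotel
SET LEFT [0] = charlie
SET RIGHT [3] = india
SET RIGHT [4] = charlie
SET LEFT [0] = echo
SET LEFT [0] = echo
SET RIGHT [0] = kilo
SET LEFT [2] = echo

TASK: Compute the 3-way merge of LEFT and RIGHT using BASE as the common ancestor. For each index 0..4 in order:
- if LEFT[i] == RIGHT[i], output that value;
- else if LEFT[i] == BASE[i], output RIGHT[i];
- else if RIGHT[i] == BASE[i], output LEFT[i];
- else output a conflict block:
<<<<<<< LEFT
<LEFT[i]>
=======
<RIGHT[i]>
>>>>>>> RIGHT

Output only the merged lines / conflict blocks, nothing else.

Final LEFT:  [echo, hotel, echo, alpha, foxtrot]
Final RIGHT: [kilo, alpha, charlie, india, charlie]
i=0: BASE=juliet L=echo R=kilo all differ -> CONFLICT
i=1: L=hotel, R=alpha=BASE -> take LEFT -> hotel
i=2: L=echo, R=charlie=BASE -> take LEFT -> echo
i=3: L=alpha=BASE, R=india -> take RIGHT -> india
i=4: L=foxtrot=BASE, R=charlie -> take RIGHT -> charlie

Answer: <<<<<<< LEFT
echo
=======
kilo
>>>>>>> RIGHT
hotel
echo
india
charlie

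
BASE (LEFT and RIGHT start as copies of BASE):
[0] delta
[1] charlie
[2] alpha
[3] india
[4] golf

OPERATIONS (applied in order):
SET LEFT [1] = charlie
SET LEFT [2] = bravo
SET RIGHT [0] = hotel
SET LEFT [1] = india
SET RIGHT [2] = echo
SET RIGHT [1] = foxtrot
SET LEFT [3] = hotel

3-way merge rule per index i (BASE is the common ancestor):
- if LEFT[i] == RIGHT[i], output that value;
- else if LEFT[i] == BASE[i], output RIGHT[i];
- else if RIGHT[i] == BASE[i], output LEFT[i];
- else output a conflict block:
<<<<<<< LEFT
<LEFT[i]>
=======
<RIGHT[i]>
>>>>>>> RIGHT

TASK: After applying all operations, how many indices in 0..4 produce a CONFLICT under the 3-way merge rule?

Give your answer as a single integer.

Final LEFT:  [delta, india, bravo, hotel, golf]
Final RIGHT: [hotel, foxtrot, echo, india, golf]
i=0: L=delta=BASE, R=hotel -> take RIGHT -> hotel
i=1: BASE=charlie L=india R=foxtrot all differ -> CONFLICT
i=2: BASE=alpha L=bravo R=echo all differ -> CONFLICT
i=3: L=hotel, R=india=BASE -> take LEFT -> hotel
i=4: L=golf R=golf -> agree -> golf
Conflict count: 2

Answer: 2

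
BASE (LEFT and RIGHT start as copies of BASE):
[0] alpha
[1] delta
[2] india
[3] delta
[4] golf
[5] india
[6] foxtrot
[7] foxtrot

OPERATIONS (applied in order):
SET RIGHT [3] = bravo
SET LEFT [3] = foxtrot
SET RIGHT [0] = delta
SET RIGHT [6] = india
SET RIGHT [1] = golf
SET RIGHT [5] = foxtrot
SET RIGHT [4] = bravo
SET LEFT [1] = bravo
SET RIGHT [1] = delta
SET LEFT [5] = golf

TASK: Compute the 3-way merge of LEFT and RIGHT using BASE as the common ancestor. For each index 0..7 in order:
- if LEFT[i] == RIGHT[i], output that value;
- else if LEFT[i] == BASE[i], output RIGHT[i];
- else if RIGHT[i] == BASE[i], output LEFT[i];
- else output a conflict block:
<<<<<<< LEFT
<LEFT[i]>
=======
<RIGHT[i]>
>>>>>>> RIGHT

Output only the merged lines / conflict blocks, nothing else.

Final LEFT:  [alpha, bravo, india, foxtrot, golf, golf, foxtrot, foxtrot]
Final RIGHT: [delta, delta, india, bravo, bravo, foxtrot, india, foxtrot]
i=0: L=alpha=BASE, R=delta -> take RIGHT -> delta
i=1: L=bravo, R=delta=BASE -> take LEFT -> bravo
i=2: L=india R=india -> agree -> india
i=3: BASE=delta L=foxtrot R=bravo all differ -> CONFLICT
i=4: L=golf=BASE, R=bravo -> take RIGHT -> bravo
i=5: BASE=india L=golf R=foxtrot all differ -> CONFLICT
i=6: L=foxtrot=BASE, R=india -> take RIGHT -> india
i=7: L=foxtrot R=foxtrot -> agree -> foxtrot

Answer: delta
bravo
india
<<<<<<< LEFT
foxtrot
=======
bravo
>>>>>>> RIGHT
bravo
<<<<<<< LEFT
golf
=======
foxtrot
>>>>>>> RIGHT
india
foxtrot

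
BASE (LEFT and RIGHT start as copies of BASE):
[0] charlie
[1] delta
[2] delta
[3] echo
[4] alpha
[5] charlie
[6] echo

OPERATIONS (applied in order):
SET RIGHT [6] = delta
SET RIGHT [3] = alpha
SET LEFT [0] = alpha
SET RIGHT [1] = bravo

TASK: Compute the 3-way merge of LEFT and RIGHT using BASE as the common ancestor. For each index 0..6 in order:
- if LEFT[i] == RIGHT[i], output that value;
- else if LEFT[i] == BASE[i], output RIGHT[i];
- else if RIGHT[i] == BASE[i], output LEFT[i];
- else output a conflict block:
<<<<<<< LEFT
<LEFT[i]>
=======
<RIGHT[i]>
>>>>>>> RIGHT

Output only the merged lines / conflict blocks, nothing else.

Final LEFT:  [alpha, delta, delta, echo, alpha, charlie, echo]
Final RIGHT: [charlie, bravo, delta, alpha, alpha, charlie, delta]
i=0: L=alpha, R=charlie=BASE -> take LEFT -> alpha
i=1: L=delta=BASE, R=bravo -> take RIGHT -> bravo
i=2: L=delta R=delta -> agree -> delta
i=3: L=echo=BASE, R=alpha -> take RIGHT -> alpha
i=4: L=alpha R=alpha -> agree -> alpha
i=5: L=charlie R=charlie -> agree -> charlie
i=6: L=echo=BASE, R=delta -> take RIGHT -> delta

Answer: alpha
bravo
delta
alpha
alpha
charlie
delta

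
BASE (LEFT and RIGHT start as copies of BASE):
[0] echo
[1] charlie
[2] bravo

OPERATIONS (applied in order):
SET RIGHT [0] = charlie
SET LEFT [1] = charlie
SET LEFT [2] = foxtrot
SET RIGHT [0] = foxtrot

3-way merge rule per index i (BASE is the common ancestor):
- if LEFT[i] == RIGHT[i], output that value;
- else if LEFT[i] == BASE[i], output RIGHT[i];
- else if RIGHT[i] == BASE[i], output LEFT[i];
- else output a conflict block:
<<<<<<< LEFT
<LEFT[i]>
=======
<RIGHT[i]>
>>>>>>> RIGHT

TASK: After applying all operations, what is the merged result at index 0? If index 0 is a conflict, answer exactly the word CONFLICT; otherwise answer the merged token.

Answer: foxtrot

Derivation:
Final LEFT:  [echo, charlie, foxtrot]
Final RIGHT: [foxtrot, charlie, bravo]
i=0: L=echo=BASE, R=foxtrot -> take RIGHT -> foxtrot
i=1: L=charlie R=charlie -> agree -> charlie
i=2: L=foxtrot, R=bravo=BASE -> take LEFT -> foxtrot
Index 0 -> foxtrot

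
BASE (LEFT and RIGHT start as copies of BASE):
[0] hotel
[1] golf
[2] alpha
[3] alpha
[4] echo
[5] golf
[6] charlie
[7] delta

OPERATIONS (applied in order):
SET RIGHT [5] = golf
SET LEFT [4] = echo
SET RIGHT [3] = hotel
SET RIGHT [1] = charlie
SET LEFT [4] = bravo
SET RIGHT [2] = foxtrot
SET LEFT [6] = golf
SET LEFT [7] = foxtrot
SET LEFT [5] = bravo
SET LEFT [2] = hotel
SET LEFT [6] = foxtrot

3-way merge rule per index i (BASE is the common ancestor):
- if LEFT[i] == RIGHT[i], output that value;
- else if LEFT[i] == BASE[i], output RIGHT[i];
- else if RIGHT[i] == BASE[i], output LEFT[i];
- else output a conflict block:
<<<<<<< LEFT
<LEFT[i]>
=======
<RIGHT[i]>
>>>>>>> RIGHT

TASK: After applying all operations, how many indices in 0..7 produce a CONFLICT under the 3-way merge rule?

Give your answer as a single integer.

Final LEFT:  [hotel, golf, hotel, alpha, bravo, bravo, foxtrot, foxtrot]
Final RIGHT: [hotel, charlie, foxtrot, hotel, echo, golf, charlie, delta]
i=0: L=hotel R=hotel -> agree -> hotel
i=1: L=golf=BASE, R=charlie -> take RIGHT -> charlie
i=2: BASE=alpha L=hotel R=foxtrot all differ -> CONFLICT
i=3: L=alpha=BASE, R=hotel -> take RIGHT -> hotel
i=4: L=bravo, R=echo=BASE -> take LEFT -> bravo
i=5: L=bravo, R=golf=BASE -> take LEFT -> bravo
i=6: L=foxtrot, R=charlie=BASE -> take LEFT -> foxtrot
i=7: L=foxtrot, R=delta=BASE -> take LEFT -> foxtrot
Conflict count: 1

Answer: 1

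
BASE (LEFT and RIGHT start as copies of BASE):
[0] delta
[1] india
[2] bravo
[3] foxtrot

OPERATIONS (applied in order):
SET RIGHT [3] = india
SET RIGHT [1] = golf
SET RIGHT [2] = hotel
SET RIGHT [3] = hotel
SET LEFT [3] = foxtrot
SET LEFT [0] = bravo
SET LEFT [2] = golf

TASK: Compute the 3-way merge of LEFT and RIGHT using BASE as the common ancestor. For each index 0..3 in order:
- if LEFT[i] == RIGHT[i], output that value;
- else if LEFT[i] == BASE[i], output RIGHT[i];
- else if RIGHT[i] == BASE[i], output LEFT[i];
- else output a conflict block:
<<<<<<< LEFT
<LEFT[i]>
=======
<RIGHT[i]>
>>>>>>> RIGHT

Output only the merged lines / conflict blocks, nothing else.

Answer: bravo
golf
<<<<<<< LEFT
golf
=======
hotel
>>>>>>> RIGHT
hotel

Derivation:
Final LEFT:  [bravo, india, golf, foxtrot]
Final RIGHT: [delta, golf, hotel, hotel]
i=0: L=bravo, R=delta=BASE -> take LEFT -> bravo
i=1: L=india=BASE, R=golf -> take RIGHT -> golf
i=2: BASE=bravo L=golf R=hotel all differ -> CONFLICT
i=3: L=foxtrot=BASE, R=hotel -> take RIGHT -> hotel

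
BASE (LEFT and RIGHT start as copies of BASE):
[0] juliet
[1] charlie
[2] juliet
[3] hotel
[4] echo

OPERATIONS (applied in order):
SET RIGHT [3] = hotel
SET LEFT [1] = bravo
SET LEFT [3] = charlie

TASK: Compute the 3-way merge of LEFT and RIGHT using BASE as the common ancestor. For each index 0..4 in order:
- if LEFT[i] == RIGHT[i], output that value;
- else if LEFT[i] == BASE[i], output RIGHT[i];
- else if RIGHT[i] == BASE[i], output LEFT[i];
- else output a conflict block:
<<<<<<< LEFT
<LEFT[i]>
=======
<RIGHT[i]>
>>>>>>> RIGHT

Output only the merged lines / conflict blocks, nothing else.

Final LEFT:  [juliet, bravo, juliet, charlie, echo]
Final RIGHT: [juliet, charlie, juliet, hotel, echo]
i=0: L=juliet R=juliet -> agree -> juliet
i=1: L=bravo, R=charlie=BASE -> take LEFT -> bravo
i=2: L=juliet R=juliet -> agree -> juliet
i=3: L=charlie, R=hotel=BASE -> take LEFT -> charlie
i=4: L=echo R=echo -> agree -> echo

Answer: juliet
bravo
juliet
charlie
echo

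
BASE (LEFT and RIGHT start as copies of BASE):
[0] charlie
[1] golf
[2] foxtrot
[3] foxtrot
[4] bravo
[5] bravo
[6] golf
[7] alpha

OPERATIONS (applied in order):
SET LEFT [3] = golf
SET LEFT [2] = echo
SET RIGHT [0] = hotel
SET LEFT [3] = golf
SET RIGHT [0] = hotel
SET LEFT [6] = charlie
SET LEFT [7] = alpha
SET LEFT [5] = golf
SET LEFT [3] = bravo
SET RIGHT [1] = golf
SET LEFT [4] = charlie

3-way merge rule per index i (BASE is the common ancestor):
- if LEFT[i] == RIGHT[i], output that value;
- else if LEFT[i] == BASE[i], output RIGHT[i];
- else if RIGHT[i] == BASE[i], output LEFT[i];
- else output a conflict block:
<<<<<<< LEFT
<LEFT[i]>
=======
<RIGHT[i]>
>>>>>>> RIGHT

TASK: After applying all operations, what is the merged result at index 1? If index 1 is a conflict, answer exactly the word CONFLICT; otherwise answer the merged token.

Answer: golf

Derivation:
Final LEFT:  [charlie, golf, echo, bravo, charlie, golf, charlie, alpha]
Final RIGHT: [hotel, golf, foxtrot, foxtrot, bravo, bravo, golf, alpha]
i=0: L=charlie=BASE, R=hotel -> take RIGHT -> hotel
i=1: L=golf R=golf -> agree -> golf
i=2: L=echo, R=foxtrot=BASE -> take LEFT -> echo
i=3: L=bravo, R=foxtrot=BASE -> take LEFT -> bravo
i=4: L=charlie, R=bravo=BASE -> take LEFT -> charlie
i=5: L=golf, R=bravo=BASE -> take LEFT -> golf
i=6: L=charlie, R=golf=BASE -> take LEFT -> charlie
i=7: L=alpha R=alpha -> agree -> alpha
Index 1 -> golf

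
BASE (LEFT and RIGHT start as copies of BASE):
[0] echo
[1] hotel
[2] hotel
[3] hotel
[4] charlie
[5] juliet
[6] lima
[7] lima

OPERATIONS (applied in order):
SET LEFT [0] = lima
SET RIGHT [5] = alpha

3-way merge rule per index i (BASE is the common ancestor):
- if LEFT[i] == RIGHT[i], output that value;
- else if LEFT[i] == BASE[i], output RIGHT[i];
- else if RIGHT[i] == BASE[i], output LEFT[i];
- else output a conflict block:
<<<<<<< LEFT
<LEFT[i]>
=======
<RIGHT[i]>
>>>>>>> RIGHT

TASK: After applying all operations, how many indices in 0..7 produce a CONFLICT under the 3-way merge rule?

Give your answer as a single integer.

Answer: 0

Derivation:
Final LEFT:  [lima, hotel, hotel, hotel, charlie, juliet, lima, lima]
Final RIGHT: [echo, hotel, hotel, hotel, charlie, alpha, lima, lima]
i=0: L=lima, R=echo=BASE -> take LEFT -> lima
i=1: L=hotel R=hotel -> agree -> hotel
i=2: L=hotel R=hotel -> agree -> hotel
i=3: L=hotel R=hotel -> agree -> hotel
i=4: L=charlie R=charlie -> agree -> charlie
i=5: L=juliet=BASE, R=alpha -> take RIGHT -> alpha
i=6: L=lima R=lima -> agree -> lima
i=7: L=lima R=lima -> agree -> lima
Conflict count: 0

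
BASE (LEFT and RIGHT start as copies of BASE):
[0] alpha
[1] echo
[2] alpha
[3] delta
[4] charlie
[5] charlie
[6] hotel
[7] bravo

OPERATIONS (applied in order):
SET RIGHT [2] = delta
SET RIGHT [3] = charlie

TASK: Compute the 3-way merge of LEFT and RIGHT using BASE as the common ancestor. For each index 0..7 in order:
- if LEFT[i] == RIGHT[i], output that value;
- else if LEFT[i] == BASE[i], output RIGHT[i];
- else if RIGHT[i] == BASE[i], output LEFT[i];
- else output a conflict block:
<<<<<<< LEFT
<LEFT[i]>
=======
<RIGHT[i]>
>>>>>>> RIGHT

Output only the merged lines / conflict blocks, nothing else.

Answer: alpha
echo
delta
charlie
charlie
charlie
hotel
bravo

Derivation:
Final LEFT:  [alpha, echo, alpha, delta, charlie, charlie, hotel, bravo]
Final RIGHT: [alpha, echo, delta, charlie, charlie, charlie, hotel, bravo]
i=0: L=alpha R=alpha -> agree -> alpha
i=1: L=echo R=echo -> agree -> echo
i=2: L=alpha=BASE, R=delta -> take RIGHT -> delta
i=3: L=delta=BASE, R=charlie -> take RIGHT -> charlie
i=4: L=charlie R=charlie -> agree -> charlie
i=5: L=charlie R=charlie -> agree -> charlie
i=6: L=hotel R=hotel -> agree -> hotel
i=7: L=bravo R=bravo -> agree -> bravo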